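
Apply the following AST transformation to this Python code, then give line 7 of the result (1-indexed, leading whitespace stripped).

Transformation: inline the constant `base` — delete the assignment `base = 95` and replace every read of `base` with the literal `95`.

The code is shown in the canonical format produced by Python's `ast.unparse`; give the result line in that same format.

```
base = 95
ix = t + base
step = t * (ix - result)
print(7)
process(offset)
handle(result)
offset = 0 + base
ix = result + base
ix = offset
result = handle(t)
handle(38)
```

Transformed code:
ix = t + 95
step = t * (ix - result)
print(7)
process(offset)
handle(result)
offset = 0 + 95
ix = result + 95
ix = offset
result = handle(t)
handle(38)

ix = result + 95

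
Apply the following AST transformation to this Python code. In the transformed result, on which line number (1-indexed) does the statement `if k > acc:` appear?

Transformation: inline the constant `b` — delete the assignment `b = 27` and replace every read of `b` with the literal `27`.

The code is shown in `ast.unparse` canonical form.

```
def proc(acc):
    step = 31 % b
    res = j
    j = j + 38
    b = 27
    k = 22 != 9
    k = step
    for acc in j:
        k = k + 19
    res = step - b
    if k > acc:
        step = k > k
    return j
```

10

Transformed code:
def proc(acc):
    step = 31 % 27
    res = j
    j = j + 38
    k = 22 != 9
    k = step
    for acc in j:
        k = k + 19
    res = step - 27
    if k > acc:
        step = k > k
    return j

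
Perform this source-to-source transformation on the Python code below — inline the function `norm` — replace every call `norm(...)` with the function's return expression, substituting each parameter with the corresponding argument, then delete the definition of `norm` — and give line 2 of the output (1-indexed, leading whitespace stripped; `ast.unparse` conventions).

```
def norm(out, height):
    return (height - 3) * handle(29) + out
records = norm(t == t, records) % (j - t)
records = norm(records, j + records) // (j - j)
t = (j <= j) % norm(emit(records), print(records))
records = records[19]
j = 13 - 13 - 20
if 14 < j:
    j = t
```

records = ((j + records - 3) * handle(29) + records) // (j - j)

Transformed code:
records = ((records - 3) * handle(29) + (t == t)) % (j - t)
records = ((j + records - 3) * handle(29) + records) // (j - j)
t = (j <= j) % ((print(records) - 3) * handle(29) + emit(records))
records = records[19]
j = 13 - 13 - 20
if 14 < j:
    j = t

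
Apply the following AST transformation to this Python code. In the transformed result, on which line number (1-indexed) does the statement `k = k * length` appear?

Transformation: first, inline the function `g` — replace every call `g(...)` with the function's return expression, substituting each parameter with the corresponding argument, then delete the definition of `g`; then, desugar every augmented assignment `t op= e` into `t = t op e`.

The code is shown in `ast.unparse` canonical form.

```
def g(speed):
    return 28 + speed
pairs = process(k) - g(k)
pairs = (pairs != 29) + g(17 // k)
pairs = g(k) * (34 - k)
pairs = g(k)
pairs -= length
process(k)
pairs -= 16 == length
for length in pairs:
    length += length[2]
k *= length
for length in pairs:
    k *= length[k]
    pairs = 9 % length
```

Transformed code:
pairs = process(k) - (28 + k)
pairs = (pairs != 29) + (28 + 17 // k)
pairs = (28 + k) * (34 - k)
pairs = 28 + k
pairs = pairs - length
process(k)
pairs = pairs - (16 == length)
for length in pairs:
    length = length + length[2]
k = k * length
for length in pairs:
    k = k * length[k]
    pairs = 9 % length

10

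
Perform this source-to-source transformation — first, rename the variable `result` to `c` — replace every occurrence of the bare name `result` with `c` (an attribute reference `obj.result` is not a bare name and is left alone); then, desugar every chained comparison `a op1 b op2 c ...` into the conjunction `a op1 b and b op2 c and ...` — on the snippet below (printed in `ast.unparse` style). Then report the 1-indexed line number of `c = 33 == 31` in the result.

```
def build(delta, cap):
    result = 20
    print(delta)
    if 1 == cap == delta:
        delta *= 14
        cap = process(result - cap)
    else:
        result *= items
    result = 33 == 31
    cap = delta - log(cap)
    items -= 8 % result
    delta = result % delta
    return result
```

Transformed code:
def build(delta, cap):
    c = 20
    print(delta)
    if 1 == cap and cap == delta:
        delta *= 14
        cap = process(c - cap)
    else:
        c *= items
    c = 33 == 31
    cap = delta - log(cap)
    items -= 8 % c
    delta = c % delta
    return c

9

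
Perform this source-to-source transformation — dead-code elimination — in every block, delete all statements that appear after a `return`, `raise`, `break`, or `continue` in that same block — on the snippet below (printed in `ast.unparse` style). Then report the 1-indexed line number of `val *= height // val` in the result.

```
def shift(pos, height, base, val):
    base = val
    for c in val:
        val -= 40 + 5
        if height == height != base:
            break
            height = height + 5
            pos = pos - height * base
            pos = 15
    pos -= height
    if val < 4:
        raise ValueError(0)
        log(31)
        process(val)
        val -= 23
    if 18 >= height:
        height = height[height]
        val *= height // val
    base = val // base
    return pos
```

Transformed code:
def shift(pos, height, base, val):
    base = val
    for c in val:
        val -= 40 + 5
        if height == height != base:
            break
    pos -= height
    if val < 4:
        raise ValueError(0)
    if 18 >= height:
        height = height[height]
        val *= height // val
    base = val // base
    return pos

12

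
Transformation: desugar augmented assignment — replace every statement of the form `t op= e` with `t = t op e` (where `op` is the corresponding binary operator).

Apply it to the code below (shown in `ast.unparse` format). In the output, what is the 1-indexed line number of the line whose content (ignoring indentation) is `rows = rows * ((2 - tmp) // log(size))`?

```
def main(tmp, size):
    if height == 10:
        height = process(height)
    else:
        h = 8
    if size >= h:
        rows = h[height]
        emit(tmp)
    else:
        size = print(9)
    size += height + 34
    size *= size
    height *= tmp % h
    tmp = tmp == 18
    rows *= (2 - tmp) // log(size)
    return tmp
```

Transformed code:
def main(tmp, size):
    if height == 10:
        height = process(height)
    else:
        h = 8
    if size >= h:
        rows = h[height]
        emit(tmp)
    else:
        size = print(9)
    size = size + (height + 34)
    size = size * size
    height = height * (tmp % h)
    tmp = tmp == 18
    rows = rows * ((2 - tmp) // log(size))
    return tmp

15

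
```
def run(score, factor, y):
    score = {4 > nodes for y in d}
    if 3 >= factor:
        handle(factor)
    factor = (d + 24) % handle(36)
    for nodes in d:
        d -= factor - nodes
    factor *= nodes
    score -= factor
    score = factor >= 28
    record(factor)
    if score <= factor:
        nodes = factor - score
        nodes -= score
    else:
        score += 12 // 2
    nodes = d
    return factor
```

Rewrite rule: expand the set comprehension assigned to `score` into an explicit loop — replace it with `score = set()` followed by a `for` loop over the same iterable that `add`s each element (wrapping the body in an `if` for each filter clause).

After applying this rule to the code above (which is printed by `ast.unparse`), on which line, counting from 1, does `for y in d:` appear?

Transformed code:
def run(score, factor, y):
    score = set()
    for y in d:
        score.add(4 > nodes)
    if 3 >= factor:
        handle(factor)
    factor = (d + 24) % handle(36)
    for nodes in d:
        d -= factor - nodes
    factor *= nodes
    score -= factor
    score = factor >= 28
    record(factor)
    if score <= factor:
        nodes = factor - score
        nodes -= score
    else:
        score += 12 // 2
    nodes = d
    return factor

3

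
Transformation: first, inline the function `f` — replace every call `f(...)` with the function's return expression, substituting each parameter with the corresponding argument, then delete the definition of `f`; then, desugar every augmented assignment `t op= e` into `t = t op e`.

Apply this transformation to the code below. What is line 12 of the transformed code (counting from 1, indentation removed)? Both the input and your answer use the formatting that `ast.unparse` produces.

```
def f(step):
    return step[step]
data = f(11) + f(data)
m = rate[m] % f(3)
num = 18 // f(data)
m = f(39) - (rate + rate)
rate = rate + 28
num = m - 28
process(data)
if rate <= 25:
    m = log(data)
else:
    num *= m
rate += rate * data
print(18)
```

Transformed code:
data = 11[11] + data[data]
m = rate[m] % 3[3]
num = 18 // data[data]
m = 39[39] - (rate + rate)
rate = rate + 28
num = m - 28
process(data)
if rate <= 25:
    m = log(data)
else:
    num = num * m
rate = rate + rate * data
print(18)

rate = rate + rate * data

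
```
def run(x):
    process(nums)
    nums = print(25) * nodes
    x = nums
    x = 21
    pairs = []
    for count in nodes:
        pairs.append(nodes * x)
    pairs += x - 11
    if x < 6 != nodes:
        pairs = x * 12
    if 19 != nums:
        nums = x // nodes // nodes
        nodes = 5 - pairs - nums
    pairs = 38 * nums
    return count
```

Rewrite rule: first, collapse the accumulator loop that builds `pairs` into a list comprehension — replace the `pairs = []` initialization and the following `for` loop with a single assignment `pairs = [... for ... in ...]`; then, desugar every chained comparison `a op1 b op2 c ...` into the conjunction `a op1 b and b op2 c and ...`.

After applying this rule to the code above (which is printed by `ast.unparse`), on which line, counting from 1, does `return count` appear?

14

Transformed code:
def run(x):
    process(nums)
    nums = print(25) * nodes
    x = nums
    x = 21
    pairs = [nodes * x for count in nodes]
    pairs += x - 11
    if x < 6 and 6 != nodes:
        pairs = x * 12
    if 19 != nums:
        nums = x // nodes // nodes
        nodes = 5 - pairs - nums
    pairs = 38 * nums
    return count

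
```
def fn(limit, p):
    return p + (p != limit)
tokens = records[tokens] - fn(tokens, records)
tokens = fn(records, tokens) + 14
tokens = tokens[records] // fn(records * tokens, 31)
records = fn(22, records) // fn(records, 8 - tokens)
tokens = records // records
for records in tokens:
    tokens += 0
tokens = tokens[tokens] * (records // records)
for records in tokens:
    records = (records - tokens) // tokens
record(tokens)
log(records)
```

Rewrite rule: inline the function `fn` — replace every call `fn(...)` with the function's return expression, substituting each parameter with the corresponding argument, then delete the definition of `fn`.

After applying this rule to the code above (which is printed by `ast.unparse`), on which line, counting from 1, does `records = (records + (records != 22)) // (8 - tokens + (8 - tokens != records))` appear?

Transformed code:
tokens = records[tokens] - (records + (records != tokens))
tokens = tokens + (tokens != records) + 14
tokens = tokens[records] // (31 + (31 != records * tokens))
records = (records + (records != 22)) // (8 - tokens + (8 - tokens != records))
tokens = records // records
for records in tokens:
    tokens += 0
tokens = tokens[tokens] * (records // records)
for records in tokens:
    records = (records - tokens) // tokens
record(tokens)
log(records)

4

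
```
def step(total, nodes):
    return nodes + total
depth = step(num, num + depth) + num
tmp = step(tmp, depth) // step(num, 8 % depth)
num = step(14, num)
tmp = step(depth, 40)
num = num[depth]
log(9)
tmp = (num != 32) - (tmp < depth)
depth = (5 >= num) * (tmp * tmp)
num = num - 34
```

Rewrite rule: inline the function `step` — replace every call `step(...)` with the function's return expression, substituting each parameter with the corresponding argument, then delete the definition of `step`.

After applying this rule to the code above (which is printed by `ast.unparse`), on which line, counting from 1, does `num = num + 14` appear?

3

Transformed code:
depth = num + depth + num + num
tmp = (depth + tmp) // (8 % depth + num)
num = num + 14
tmp = 40 + depth
num = num[depth]
log(9)
tmp = (num != 32) - (tmp < depth)
depth = (5 >= num) * (tmp * tmp)
num = num - 34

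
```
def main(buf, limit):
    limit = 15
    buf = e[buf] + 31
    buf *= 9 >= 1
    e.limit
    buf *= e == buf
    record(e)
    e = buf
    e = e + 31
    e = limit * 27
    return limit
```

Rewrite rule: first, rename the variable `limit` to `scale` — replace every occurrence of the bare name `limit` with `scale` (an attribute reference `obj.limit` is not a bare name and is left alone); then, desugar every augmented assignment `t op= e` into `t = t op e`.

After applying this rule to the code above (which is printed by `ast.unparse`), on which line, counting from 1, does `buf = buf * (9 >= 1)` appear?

Transformed code:
def main(buf, scale):
    scale = 15
    buf = e[buf] + 31
    buf = buf * (9 >= 1)
    e.limit
    buf = buf * (e == buf)
    record(e)
    e = buf
    e = e + 31
    e = scale * 27
    return scale

4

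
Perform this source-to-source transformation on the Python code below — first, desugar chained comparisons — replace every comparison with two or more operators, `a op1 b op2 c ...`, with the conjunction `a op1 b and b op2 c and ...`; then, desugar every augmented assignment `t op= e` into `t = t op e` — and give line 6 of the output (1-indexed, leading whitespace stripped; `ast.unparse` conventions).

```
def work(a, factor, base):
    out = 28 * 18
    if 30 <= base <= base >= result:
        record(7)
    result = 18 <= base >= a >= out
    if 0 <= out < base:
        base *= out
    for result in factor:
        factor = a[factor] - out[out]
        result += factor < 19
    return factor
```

Transformed code:
def work(a, factor, base):
    out = 28 * 18
    if 30 <= base and base <= base and (base >= result):
        record(7)
    result = 18 <= base and base >= a and (a >= out)
    if 0 <= out and out < base:
        base = base * out
    for result in factor:
        factor = a[factor] - out[out]
        result = result + (factor < 19)
    return factor

if 0 <= out and out < base:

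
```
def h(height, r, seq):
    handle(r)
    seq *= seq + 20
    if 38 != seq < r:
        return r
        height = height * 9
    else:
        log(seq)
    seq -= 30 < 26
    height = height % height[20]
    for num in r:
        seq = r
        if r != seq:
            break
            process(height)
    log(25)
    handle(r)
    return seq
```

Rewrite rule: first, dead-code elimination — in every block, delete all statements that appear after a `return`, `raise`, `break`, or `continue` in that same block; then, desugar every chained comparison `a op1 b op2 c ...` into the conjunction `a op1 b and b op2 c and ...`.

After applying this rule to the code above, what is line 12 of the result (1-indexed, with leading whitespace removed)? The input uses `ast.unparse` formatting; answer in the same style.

Transformed code:
def h(height, r, seq):
    handle(r)
    seq *= seq + 20
    if 38 != seq and seq < r:
        return r
    else:
        log(seq)
    seq -= 30 < 26
    height = height % height[20]
    for num in r:
        seq = r
        if r != seq:
            break
    log(25)
    handle(r)
    return seq

if r != seq:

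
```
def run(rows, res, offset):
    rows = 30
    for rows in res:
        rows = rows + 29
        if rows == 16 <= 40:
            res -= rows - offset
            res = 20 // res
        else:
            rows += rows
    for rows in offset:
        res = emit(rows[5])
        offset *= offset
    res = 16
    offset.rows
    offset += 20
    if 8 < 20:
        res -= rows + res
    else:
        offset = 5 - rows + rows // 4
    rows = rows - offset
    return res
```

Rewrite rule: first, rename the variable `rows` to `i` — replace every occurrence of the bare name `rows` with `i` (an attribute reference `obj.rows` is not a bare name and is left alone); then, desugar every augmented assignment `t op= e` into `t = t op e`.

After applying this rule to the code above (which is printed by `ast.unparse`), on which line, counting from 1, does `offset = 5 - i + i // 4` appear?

19

Transformed code:
def run(i, res, offset):
    i = 30
    for i in res:
        i = i + 29
        if i == 16 <= 40:
            res = res - (i - offset)
            res = 20 // res
        else:
            i = i + i
    for i in offset:
        res = emit(i[5])
        offset = offset * offset
    res = 16
    offset.rows
    offset = offset + 20
    if 8 < 20:
        res = res - (i + res)
    else:
        offset = 5 - i + i // 4
    i = i - offset
    return res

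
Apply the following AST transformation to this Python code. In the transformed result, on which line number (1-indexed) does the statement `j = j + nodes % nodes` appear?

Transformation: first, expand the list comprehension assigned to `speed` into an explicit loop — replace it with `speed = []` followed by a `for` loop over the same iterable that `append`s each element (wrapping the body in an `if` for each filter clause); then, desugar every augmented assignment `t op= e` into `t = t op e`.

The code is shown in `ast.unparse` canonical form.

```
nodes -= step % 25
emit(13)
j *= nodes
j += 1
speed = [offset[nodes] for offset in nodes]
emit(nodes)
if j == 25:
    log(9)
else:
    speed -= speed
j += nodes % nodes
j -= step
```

Transformed code:
nodes = nodes - step % 25
emit(13)
j = j * nodes
j = j + 1
speed = []
for offset in nodes:
    speed.append(offset[nodes])
emit(nodes)
if j == 25:
    log(9)
else:
    speed = speed - speed
j = j + nodes % nodes
j = j - step

13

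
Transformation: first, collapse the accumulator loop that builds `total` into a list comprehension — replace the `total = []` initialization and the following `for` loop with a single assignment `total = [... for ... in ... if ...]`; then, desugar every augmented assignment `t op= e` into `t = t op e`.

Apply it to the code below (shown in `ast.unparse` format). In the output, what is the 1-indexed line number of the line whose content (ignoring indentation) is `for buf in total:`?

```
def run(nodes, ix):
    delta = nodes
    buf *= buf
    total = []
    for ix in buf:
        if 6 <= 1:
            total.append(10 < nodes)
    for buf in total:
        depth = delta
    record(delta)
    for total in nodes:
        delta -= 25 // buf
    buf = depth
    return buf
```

5

Transformed code:
def run(nodes, ix):
    delta = nodes
    buf = buf * buf
    total = [10 < nodes for ix in buf if 6 <= 1]
    for buf in total:
        depth = delta
    record(delta)
    for total in nodes:
        delta = delta - 25 // buf
    buf = depth
    return buf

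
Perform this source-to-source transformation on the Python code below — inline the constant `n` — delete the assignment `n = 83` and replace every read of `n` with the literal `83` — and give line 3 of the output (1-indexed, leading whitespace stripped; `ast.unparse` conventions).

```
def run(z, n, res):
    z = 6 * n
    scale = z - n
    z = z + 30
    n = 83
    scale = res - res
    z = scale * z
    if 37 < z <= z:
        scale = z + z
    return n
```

Transformed code:
def run(z, n, res):
    z = 6 * 83
    scale = z - 83
    z = z + 30
    scale = res - res
    z = scale * z
    if 37 < z <= z:
        scale = z + z
    return 83

scale = z - 83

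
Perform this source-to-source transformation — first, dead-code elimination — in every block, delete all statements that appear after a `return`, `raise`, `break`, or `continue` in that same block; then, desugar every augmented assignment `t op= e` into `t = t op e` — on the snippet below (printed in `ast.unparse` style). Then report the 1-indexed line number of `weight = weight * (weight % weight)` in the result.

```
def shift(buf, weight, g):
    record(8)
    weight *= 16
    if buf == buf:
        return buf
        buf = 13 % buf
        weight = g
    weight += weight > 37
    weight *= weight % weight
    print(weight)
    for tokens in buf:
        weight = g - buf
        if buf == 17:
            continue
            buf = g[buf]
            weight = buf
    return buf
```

Transformed code:
def shift(buf, weight, g):
    record(8)
    weight = weight * 16
    if buf == buf:
        return buf
    weight = weight + (weight > 37)
    weight = weight * (weight % weight)
    print(weight)
    for tokens in buf:
        weight = g - buf
        if buf == 17:
            continue
    return buf

7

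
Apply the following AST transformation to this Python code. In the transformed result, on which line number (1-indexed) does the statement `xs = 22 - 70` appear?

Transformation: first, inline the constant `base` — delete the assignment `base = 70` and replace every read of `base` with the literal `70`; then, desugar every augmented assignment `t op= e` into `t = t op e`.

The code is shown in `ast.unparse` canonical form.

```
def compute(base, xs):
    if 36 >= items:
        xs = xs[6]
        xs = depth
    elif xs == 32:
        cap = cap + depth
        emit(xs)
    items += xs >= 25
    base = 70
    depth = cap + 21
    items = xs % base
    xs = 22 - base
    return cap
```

Transformed code:
def compute(base, xs):
    if 36 >= items:
        xs = xs[6]
        xs = depth
    elif xs == 32:
        cap = cap + depth
        emit(xs)
    items = items + (xs >= 25)
    depth = cap + 21
    items = xs % 70
    xs = 22 - 70
    return cap

11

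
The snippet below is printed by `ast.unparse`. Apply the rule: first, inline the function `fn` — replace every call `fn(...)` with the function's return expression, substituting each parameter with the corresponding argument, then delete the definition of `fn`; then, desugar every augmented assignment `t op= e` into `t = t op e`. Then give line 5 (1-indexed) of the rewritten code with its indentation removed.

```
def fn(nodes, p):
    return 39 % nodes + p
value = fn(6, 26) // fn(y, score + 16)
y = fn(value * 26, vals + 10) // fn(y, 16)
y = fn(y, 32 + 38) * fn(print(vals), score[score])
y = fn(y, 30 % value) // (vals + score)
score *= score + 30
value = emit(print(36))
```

score = score * (score + 30)

Transformed code:
value = (39 % 6 + 26) // (39 % y + (score + 16))
y = (39 % (value * 26) + (vals + 10)) // (39 % y + 16)
y = (39 % y + (32 + 38)) * (39 % print(vals) + score[score])
y = (39 % y + 30 % value) // (vals + score)
score = score * (score + 30)
value = emit(print(36))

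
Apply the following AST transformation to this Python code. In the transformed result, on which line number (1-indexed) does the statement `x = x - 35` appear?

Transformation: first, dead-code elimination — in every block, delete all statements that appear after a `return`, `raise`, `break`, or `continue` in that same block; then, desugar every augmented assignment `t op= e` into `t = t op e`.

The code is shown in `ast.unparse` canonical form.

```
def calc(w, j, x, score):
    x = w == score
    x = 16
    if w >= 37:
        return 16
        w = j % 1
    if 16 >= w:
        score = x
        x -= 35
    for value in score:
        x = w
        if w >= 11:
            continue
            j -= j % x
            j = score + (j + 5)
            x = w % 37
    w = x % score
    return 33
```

8

Transformed code:
def calc(w, j, x, score):
    x = w == score
    x = 16
    if w >= 37:
        return 16
    if 16 >= w:
        score = x
        x = x - 35
    for value in score:
        x = w
        if w >= 11:
            continue
    w = x % score
    return 33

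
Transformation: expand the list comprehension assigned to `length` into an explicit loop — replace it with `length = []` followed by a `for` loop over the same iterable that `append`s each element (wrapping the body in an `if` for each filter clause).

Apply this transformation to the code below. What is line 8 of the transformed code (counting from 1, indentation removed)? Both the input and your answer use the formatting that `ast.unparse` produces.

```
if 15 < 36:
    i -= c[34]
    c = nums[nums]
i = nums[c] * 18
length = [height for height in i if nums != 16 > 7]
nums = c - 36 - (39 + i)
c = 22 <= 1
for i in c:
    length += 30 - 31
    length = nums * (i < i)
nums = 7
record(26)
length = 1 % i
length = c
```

Transformed code:
if 15 < 36:
    i -= c[34]
    c = nums[nums]
i = nums[c] * 18
length = []
for height in i:
    if nums != 16 > 7:
        length.append(height)
nums = c - 36 - (39 + i)
c = 22 <= 1
for i in c:
    length += 30 - 31
    length = nums * (i < i)
nums = 7
record(26)
length = 1 % i
length = c

length.append(height)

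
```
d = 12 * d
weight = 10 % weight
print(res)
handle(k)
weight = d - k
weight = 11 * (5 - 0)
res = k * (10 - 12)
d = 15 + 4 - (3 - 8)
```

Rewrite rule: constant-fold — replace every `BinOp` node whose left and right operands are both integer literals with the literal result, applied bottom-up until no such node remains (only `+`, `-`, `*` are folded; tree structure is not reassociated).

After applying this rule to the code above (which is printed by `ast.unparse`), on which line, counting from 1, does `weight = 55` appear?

6

Transformed code:
d = 12 * d
weight = 10 % weight
print(res)
handle(k)
weight = d - k
weight = 55
res = k * -2
d = 24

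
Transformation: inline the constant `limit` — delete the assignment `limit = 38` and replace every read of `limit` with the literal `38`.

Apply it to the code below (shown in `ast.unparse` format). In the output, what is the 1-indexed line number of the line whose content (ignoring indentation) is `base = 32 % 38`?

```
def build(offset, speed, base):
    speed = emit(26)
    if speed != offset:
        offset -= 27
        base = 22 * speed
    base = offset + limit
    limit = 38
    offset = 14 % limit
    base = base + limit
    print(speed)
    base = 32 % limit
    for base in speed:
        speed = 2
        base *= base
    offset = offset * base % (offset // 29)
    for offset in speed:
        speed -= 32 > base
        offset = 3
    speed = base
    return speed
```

10

Transformed code:
def build(offset, speed, base):
    speed = emit(26)
    if speed != offset:
        offset -= 27
        base = 22 * speed
    base = offset + 38
    offset = 14 % 38
    base = base + 38
    print(speed)
    base = 32 % 38
    for base in speed:
        speed = 2
        base *= base
    offset = offset * base % (offset // 29)
    for offset in speed:
        speed -= 32 > base
        offset = 3
    speed = base
    return speed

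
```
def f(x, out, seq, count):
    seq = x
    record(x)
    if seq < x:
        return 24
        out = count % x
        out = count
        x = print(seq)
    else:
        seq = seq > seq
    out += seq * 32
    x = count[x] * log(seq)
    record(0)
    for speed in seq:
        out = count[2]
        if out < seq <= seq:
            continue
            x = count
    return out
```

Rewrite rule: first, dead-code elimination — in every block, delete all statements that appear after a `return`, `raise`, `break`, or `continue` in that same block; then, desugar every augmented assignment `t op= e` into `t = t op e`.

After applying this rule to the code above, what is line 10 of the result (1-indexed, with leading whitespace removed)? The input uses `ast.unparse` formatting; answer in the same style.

record(0)

Transformed code:
def f(x, out, seq, count):
    seq = x
    record(x)
    if seq < x:
        return 24
    else:
        seq = seq > seq
    out = out + seq * 32
    x = count[x] * log(seq)
    record(0)
    for speed in seq:
        out = count[2]
        if out < seq <= seq:
            continue
    return out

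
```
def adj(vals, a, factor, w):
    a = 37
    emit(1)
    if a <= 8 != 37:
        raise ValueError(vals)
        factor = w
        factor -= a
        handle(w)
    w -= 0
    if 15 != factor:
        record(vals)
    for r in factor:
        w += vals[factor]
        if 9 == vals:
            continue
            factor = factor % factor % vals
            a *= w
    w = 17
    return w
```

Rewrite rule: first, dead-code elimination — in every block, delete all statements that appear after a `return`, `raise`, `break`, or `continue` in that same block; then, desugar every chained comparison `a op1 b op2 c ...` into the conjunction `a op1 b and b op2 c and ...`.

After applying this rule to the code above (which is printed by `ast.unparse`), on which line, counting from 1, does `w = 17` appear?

Transformed code:
def adj(vals, a, factor, w):
    a = 37
    emit(1)
    if a <= 8 and 8 != 37:
        raise ValueError(vals)
    w -= 0
    if 15 != factor:
        record(vals)
    for r in factor:
        w += vals[factor]
        if 9 == vals:
            continue
    w = 17
    return w

13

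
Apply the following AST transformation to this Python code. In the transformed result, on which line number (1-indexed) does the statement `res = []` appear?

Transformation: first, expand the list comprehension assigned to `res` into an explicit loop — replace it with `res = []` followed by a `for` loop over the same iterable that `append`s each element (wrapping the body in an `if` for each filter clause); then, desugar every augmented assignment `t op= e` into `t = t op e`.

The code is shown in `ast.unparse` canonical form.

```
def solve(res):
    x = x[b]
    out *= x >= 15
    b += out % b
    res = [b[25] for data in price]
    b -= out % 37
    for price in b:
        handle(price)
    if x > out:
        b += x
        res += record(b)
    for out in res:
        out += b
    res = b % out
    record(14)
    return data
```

Transformed code:
def solve(res):
    x = x[b]
    out = out * (x >= 15)
    b = b + out % b
    res = []
    for data in price:
        res.append(b[25])
    b = b - out % 37
    for price in b:
        handle(price)
    if x > out:
        b = b + x
        res = res + record(b)
    for out in res:
        out = out + b
    res = b % out
    record(14)
    return data

5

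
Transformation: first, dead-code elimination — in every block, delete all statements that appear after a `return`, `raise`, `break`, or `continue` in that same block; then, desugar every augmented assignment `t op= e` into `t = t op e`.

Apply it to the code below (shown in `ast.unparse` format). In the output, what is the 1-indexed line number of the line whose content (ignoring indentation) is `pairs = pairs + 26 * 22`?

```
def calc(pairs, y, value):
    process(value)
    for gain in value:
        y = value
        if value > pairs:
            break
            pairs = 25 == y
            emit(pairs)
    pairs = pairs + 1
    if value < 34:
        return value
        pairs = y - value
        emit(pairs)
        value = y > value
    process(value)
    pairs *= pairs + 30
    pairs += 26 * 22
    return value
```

Transformed code:
def calc(pairs, y, value):
    process(value)
    for gain in value:
        y = value
        if value > pairs:
            break
    pairs = pairs + 1
    if value < 34:
        return value
    process(value)
    pairs = pairs * (pairs + 30)
    pairs = pairs + 26 * 22
    return value

12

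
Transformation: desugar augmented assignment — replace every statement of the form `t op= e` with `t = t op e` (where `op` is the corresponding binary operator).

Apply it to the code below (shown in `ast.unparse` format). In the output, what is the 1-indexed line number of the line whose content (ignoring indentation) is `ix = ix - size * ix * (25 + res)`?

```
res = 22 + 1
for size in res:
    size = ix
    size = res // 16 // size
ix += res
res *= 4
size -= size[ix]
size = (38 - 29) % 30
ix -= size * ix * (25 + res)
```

9

Transformed code:
res = 22 + 1
for size in res:
    size = ix
    size = res // 16 // size
ix = ix + res
res = res * 4
size = size - size[ix]
size = (38 - 29) % 30
ix = ix - size * ix * (25 + res)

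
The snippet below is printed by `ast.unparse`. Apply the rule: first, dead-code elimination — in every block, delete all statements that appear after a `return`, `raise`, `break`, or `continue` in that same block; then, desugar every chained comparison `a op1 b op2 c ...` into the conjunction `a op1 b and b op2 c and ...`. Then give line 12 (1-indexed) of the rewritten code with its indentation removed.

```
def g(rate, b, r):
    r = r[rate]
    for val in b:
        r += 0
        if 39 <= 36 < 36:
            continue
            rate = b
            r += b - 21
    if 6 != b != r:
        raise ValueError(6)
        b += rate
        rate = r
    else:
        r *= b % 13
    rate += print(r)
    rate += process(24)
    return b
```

rate += process(24)

Transformed code:
def g(rate, b, r):
    r = r[rate]
    for val in b:
        r += 0
        if 39 <= 36 and 36 < 36:
            continue
    if 6 != b and b != r:
        raise ValueError(6)
    else:
        r *= b % 13
    rate += print(r)
    rate += process(24)
    return b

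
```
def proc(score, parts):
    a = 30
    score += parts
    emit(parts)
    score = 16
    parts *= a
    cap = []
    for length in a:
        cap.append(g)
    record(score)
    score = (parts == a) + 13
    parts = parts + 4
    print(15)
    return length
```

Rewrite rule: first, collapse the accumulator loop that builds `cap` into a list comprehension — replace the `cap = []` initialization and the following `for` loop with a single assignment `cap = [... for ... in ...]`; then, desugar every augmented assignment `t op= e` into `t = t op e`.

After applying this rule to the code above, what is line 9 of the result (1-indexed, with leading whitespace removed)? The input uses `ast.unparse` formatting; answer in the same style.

Transformed code:
def proc(score, parts):
    a = 30
    score = score + parts
    emit(parts)
    score = 16
    parts = parts * a
    cap = [g for length in a]
    record(score)
    score = (parts == a) + 13
    parts = parts + 4
    print(15)
    return length

score = (parts == a) + 13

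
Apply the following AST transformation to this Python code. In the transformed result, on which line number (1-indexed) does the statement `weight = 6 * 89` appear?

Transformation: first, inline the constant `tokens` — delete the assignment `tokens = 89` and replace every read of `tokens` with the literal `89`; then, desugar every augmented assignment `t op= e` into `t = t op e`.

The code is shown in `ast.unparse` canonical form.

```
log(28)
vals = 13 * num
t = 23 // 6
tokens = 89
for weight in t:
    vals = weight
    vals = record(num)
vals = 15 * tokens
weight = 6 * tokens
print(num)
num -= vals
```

Transformed code:
log(28)
vals = 13 * num
t = 23 // 6
for weight in t:
    vals = weight
    vals = record(num)
vals = 15 * 89
weight = 6 * 89
print(num)
num = num - vals

8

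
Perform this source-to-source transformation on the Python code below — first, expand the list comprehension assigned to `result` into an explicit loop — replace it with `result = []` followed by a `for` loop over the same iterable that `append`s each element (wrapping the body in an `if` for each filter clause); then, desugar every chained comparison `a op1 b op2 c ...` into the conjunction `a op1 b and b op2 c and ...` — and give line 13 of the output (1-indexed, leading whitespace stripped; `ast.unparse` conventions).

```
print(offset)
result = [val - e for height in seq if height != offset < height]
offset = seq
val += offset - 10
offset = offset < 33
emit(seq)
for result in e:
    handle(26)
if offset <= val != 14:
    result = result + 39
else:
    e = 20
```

Transformed code:
print(offset)
result = []
for height in seq:
    if height != offset and offset < height:
        result.append(val - e)
offset = seq
val += offset - 10
offset = offset < 33
emit(seq)
for result in e:
    handle(26)
if offset <= val and val != 14:
    result = result + 39
else:
    e = 20

result = result + 39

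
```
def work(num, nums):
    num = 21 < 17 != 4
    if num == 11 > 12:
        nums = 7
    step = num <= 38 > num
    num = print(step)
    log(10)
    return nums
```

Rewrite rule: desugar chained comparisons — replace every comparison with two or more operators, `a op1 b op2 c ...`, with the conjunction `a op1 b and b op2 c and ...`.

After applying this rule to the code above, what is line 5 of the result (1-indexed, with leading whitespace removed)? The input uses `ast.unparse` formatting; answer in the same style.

Transformed code:
def work(num, nums):
    num = 21 < 17 and 17 != 4
    if num == 11 and 11 > 12:
        nums = 7
    step = num <= 38 and 38 > num
    num = print(step)
    log(10)
    return nums

step = num <= 38 and 38 > num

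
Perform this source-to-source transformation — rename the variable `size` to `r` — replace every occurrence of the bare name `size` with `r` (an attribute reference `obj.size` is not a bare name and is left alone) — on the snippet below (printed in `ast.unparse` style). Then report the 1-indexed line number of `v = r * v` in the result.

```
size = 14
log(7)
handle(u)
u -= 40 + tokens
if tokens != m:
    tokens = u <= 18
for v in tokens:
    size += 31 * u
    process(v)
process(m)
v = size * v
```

Transformed code:
r = 14
log(7)
handle(u)
u -= 40 + tokens
if tokens != m:
    tokens = u <= 18
for v in tokens:
    r += 31 * u
    process(v)
process(m)
v = r * v

11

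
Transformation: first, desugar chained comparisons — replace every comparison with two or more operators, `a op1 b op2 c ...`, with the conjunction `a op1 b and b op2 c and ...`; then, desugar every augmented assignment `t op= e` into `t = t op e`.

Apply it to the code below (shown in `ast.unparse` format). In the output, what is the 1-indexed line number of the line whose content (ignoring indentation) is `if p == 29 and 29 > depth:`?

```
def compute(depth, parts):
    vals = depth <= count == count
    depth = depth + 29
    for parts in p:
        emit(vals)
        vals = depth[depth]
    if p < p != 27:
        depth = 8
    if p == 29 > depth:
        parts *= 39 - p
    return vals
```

9

Transformed code:
def compute(depth, parts):
    vals = depth <= count and count == count
    depth = depth + 29
    for parts in p:
        emit(vals)
        vals = depth[depth]
    if p < p and p != 27:
        depth = 8
    if p == 29 and 29 > depth:
        parts = parts * (39 - p)
    return vals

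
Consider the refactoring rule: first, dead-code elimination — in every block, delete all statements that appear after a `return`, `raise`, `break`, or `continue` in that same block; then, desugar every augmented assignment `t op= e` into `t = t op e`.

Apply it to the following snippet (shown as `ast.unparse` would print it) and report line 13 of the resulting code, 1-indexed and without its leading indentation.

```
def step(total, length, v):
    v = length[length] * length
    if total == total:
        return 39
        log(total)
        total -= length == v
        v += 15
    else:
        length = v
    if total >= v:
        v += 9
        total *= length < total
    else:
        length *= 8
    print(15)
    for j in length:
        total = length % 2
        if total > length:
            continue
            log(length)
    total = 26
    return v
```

for j in length:

Transformed code:
def step(total, length, v):
    v = length[length] * length
    if total == total:
        return 39
    else:
        length = v
    if total >= v:
        v = v + 9
        total = total * (length < total)
    else:
        length = length * 8
    print(15)
    for j in length:
        total = length % 2
        if total > length:
            continue
    total = 26
    return v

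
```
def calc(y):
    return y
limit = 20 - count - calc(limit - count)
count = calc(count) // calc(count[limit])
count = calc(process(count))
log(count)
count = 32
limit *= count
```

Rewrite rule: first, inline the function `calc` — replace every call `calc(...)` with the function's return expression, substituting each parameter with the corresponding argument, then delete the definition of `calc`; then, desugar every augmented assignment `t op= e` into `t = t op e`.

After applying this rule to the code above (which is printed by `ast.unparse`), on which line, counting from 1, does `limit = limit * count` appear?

6

Transformed code:
limit = 20 - count - (limit - count)
count = count // count[limit]
count = process(count)
log(count)
count = 32
limit = limit * count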